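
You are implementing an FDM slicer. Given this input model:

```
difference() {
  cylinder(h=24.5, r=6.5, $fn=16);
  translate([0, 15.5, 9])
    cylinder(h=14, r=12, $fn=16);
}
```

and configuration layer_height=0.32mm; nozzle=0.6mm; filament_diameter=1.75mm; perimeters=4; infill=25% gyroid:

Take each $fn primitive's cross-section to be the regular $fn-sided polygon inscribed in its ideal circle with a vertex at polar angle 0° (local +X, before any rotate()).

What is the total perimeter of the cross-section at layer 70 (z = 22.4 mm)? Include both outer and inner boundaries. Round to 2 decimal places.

At z = 22.4 mm: the cylinder: section is a regular 16-gon, circumradius r=6.5 (perimeter = 2·16·6.500·sin(180°/16) = 40.58 mm); the r=12 cylinder at (0, 15.5) contributes a regular 16-gon of circumradius 12 (perimeter = 2·16·12.000·sin(180°/16) = 74.91 mm); After the difference (first − rest): starting from the r=6.5 cylinder, the r=12 cylinder at (0, 15.5) partially overlaps it — only the 17.10 mm² overlap (of its 440.85 mm²) is removed, clipping the outline — boundary = 39.71 mm. Overall, the cross-section is a single solid region. Total boundary length (outer) = 39.71 mm.

39.71 mm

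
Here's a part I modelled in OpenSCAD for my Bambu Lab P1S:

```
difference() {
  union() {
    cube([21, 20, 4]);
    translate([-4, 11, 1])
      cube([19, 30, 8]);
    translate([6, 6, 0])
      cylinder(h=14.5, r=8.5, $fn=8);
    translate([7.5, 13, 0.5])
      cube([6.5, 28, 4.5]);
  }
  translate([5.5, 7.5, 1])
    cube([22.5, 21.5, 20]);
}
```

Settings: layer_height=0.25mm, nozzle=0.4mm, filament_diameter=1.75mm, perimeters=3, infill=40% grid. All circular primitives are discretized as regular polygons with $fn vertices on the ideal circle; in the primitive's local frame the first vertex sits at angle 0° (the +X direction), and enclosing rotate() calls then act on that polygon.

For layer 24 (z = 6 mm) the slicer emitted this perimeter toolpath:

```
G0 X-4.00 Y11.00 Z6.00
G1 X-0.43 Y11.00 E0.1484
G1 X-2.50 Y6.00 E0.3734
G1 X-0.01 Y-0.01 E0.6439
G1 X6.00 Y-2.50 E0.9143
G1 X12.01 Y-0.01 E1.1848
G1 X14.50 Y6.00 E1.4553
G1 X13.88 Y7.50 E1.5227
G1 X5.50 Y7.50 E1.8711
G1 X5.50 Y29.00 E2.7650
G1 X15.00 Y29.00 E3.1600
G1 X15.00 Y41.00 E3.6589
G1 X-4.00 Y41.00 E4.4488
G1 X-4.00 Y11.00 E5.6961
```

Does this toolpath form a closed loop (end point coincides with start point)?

yes

Start point (G0): (-4.00, 11.00). End point (last G1): the path returns to the start — closed.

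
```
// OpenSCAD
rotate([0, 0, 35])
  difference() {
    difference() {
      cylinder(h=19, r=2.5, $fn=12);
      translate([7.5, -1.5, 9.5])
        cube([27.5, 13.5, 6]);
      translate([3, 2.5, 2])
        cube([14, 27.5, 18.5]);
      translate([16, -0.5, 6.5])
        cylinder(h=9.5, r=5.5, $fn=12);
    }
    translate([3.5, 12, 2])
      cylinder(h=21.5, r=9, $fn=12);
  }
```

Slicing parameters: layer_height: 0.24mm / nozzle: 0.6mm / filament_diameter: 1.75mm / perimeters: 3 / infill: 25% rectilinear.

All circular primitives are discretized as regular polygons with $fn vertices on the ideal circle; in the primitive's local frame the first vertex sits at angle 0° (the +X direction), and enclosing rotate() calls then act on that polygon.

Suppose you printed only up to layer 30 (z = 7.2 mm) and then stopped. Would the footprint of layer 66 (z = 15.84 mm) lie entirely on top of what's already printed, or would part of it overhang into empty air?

entirely on top

Compare the two slices. At z = 7.2: the cylinder: section is a regular 12-gon, circumradius r=2.5 (area = (12/2)·2.500²·sin(360°/12) = 18.75 mm²); the cube at (7.5, -1.5) is not intersected at this z (z outside [9.5, 15.5]); the 14×27.5 cube at (3, 2.5) contributes its full rectangle (area 385.00 mm²); the r=5.5 cylinder at (16, -0.5) contributes a regular 12-gon of circumradius 5.5 (area = (12/2)·5.500²·sin(360°/12) = 90.75 mm²); After the difference (first − rest): starting from the r=2.5 cylinder (18.75 mm²), the 14×27.5 cube at (3, 2.5) misses the remaining region (no effect); the r=5.5 cylinder at (16, -0.5) misses the remaining region (no effect) — area = 18.75 mm²; the r=9 cylinder at (3.5, 12) contributes a regular 12-gon of circumradius 9 (area = (12/2)·9.000²·sin(360°/12) = 243.00 mm²); Taking the first minus the rest: starting from that combined region (18.75 mm²), the r=9 cylinder at (3.5, 12) misses the remaining region (no effect) — area = 18.75 mm²; (rotated 35° about Z; rotation is an isometry so areas/perimeters/island counts are preserved). At z = 15.84: the cylinder: section is a regular 12-gon, circumradius r=2.5 (area = (12/2)·2.500²·sin(360°/12) = 18.75 mm²); the cube at (7.5, -1.5) is absent (z outside [9.5, 15.5]); the 14×27.5 cube at (3, 2.5) contributes its full rectangle (area 385.00 mm²); the r=5.5 cylinder at (16, -0.5) contributes a regular 12-gon of circumradius 5.5 (area = (12/2)·5.500²·sin(360°/12) = 90.75 mm²); After the difference (first − rest): starting from the r=2.5 cylinder (18.75 mm²), the 14×27.5 cube at (3, 2.5) misses the remaining region (no effect); the r=5.5 cylinder at (16, -0.5) misses the remaining region (no effect) — area = 18.75 mm²; the r=9 cylinder at (3.5, 12) gives a regular 12-gon of circumradius 9 (constant along its height) (area = (12/2)·9.000²·sin(360°/12) = 243.00 mm²); Taking the first minus the rest: starting from the result so far (18.75 mm²), the r=9 cylinder at (3.5, 12) misses the remaining region (no effect) — area = 18.75 mm²; (whole slice rotated 35° about Z — lengths, areas and connectivity unchanged). Checking containment: the cross-section at z = 15.84 is a subset of the cross-section at z = 7.2.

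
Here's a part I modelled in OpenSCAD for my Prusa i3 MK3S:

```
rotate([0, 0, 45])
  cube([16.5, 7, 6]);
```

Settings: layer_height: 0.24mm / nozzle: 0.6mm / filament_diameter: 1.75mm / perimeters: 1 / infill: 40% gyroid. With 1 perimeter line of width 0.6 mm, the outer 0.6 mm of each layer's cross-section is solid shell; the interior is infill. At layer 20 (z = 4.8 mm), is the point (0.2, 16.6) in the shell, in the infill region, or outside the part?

At z = 4.8 mm: the 16.5×7 cube contributes its full rectangle; (whole slice rotated 45° about Z — lengths, areas and connectivity unchanged). Overall, the cross-section is a single solid region. Undo the 45° rotation: the query point maps to (11.879, 11.597) in the un-rotated model frame. The nearest boundary edge runs (16.50, 7.00)→(0.00, 7.00); distance from the point to it = 4.60 mm. The point is not inside any of the regions above, so it lies outside the cross-section (4.60 mm from the nearest boundary).

outside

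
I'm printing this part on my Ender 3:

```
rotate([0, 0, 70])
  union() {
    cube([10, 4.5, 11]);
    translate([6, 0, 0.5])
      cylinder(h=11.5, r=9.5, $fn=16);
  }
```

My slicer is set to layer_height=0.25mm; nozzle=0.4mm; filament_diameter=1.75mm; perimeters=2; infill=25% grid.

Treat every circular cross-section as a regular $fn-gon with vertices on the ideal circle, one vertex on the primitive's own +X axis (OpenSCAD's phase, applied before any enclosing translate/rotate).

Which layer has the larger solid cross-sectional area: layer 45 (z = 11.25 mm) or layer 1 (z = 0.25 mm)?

Layer 45 (z = 11.25): the cube is absent (z outside [0, 11]); the r=9.5 cylinder at (6, 0) contributes a regular 16-gon of circumradius 9.5 (area = (16/2)·9.500²·sin(360°/16) = 276.30 mm²); Taking the union: only the r=9.5 cylinder at (6, 0) is present, so the union is just that shape — area = 276.30 mm²; (whole slice rotated 70° about Z — lengths, areas and connectivity unchanged). So its area = 276.30 mm². Layer 1 (z = 0.25): the cube is present — its section is the full 10×4.5 rectangle (area 45.00 mm²); the cylinder at (6, 0) does not reach this height (z outside [0.5, 12]); Taking the union: only the 10×4.5 cube is present, so the union is just that shape — area = 45.00 mm²; (rotated 70° about Z; rotation is an isometry so areas/perimeters/island counts are preserved). So its area = 45.00 mm². Layer 45 is larger (276.30 vs 45.00 mm²).

layer 45 (z = 11.25 mm)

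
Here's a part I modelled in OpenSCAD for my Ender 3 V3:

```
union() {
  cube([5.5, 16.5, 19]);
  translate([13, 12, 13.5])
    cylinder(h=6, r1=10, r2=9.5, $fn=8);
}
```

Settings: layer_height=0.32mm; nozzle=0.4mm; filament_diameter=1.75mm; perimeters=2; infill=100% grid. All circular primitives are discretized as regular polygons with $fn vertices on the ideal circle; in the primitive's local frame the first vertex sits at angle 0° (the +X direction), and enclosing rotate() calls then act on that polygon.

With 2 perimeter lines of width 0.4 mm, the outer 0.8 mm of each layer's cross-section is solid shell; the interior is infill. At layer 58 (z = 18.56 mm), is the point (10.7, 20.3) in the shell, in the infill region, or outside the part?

At z = 18.56 mm: the cube (footprint 5.5×16.5) is included at this height; the cone at (13, 12) contributes a regular 8-gon of circumradius 9.578 (interpolated between r1=10 and r2=9.5 at t=0.843); Combining (union): the regions partially overlap (shared area 10.37 mm²), so overlapping operands fuse into one piece — 1 connected region. Overall, the cross-section is a single solid region. The nearest boundary edge runs (6.23, 18.77)→(13.00, 21.58); distance from the point to it = 0.30 mm. The point is inside the cross-section, 0.30 mm from the nearest boundary — within the 0.8 mm shell band (2 × 0.4).

shell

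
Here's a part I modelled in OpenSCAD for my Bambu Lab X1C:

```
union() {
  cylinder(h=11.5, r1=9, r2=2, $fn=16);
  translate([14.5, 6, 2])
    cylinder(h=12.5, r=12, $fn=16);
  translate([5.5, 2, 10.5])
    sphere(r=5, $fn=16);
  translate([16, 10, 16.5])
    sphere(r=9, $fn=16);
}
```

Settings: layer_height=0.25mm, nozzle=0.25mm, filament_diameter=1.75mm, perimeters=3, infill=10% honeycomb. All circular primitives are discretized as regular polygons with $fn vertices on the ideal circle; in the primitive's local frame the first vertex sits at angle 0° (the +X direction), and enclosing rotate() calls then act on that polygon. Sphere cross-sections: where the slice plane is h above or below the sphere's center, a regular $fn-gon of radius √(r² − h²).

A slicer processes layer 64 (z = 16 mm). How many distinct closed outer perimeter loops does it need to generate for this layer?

1

At z = 16 mm: the cone is absent (z outside [0, 11.5]); the cylinder at (14.5, 6) is absent (z outside [2, 14.5]); the sphere at (5.5, 2) is absent (|z−center|=5.500 > r=5); the r=9 sphere at (16, 10) slices to a regular 16-gon of circumradius 8.986 (√(r²−h²) with h=0.5 from center); Merging all regions: only the r=9 sphere at (16, 10) is present, so the union is just that shape — 1 connected region. The result has 1 disconnected region.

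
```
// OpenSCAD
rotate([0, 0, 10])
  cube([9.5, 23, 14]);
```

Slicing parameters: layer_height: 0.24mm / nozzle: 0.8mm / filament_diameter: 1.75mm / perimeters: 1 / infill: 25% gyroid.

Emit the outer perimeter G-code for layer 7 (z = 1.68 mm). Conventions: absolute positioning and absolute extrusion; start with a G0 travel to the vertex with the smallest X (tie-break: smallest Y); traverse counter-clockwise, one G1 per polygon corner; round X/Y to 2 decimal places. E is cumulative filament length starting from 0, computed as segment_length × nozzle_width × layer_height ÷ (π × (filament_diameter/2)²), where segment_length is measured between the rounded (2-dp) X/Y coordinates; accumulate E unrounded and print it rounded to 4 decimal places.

G0 X-3.99 Y22.65 Z1.68
G1 X0.00 Y0.00 E1.8359
G1 X9.36 Y1.65 E2.5945
G1 X5.36 Y24.30 E4.4305
G1 X-3.99 Y22.65 E5.1884

At z = 1.68 mm: the cube (footprint 9.5×23) is included at this height; (rotated 10° about Z; rotation is an isometry so areas/perimeters/island counts are preserved). The outline is a single polygon with 4 vertices. Extrusion per mm of travel: 0.8 × 0.24 / (π × 0.875²) = 0.079824. Accumulating E over each segment gives final E = 5.1884.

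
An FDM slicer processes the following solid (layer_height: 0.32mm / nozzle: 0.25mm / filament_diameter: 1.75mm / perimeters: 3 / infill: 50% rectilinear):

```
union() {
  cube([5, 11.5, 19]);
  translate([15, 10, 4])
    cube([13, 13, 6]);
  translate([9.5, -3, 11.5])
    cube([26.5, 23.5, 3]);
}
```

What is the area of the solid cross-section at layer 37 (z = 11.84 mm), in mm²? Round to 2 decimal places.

680.25 mm²

At z = 11.84 mm: the cube (footprint 5×11.5) is included at this height (area 57.50 mm²); the cube at (15, 10) is not intersected at this z (z outside [4, 10]); the cube at (9.5, -3) is present — its section is the full 26.5×23.5 rectangle (area 622.75 mm²); Taking the union: the 2 present regions are separate (no shared area or edge), so areas and boundary lengths simply add and each stays a separate island — area = 680.25 mm². Overall, the cross-section has 2 separate islands. Net area = 680.25 mm².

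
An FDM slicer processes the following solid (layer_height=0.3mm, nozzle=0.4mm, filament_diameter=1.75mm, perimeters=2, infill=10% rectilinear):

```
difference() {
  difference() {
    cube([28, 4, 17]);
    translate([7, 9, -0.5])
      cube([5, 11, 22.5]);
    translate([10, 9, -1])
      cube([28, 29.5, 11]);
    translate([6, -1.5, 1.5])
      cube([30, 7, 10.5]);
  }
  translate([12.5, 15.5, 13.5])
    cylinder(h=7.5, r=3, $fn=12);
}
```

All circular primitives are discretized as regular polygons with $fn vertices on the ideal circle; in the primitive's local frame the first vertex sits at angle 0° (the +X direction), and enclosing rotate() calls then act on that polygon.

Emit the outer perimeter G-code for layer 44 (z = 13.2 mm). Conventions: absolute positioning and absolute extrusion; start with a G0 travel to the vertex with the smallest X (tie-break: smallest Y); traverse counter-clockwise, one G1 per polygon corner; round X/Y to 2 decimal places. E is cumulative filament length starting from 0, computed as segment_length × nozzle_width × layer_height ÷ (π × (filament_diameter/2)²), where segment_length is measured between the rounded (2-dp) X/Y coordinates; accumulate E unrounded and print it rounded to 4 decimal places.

At z = 13.2 mm: the cube is present — its section is the full 28×4 rectangle; the 5×11 cube at (7, 9) contributes its full rectangle; the cube at (10, 9) does not reach this height (z outside [-1, 10]); the cube at (6, -1.5) does not reach this height (z outside [1.5, 12]); After the difference (first − rest): starting from the 28×4 cube, the 5×11 cube at (7, 9) misses the remaining region (no effect) — 1 connected region; the cylinder at (12.5, 15.5) is not intersected at this z (z outside [13.5, 21]); Taking the first minus the rest: none of the subtracted shapes is present at this height, so the result so far is unchanged — 1 connected region. The outline is a single polygon with 4 vertices. Extrusion per mm of travel: 0.4 × 0.3 / (π × 0.875²) = 0.049890. Accumulating E over each segment gives final E = 3.1930.

G0 X0.00 Y0.00 Z13.20
G1 X28.00 Y0.00 E1.3969
G1 X28.00 Y4.00 E1.5965
G1 X0.00 Y4.00 E2.9934
G1 X0.00 Y0.00 E3.1930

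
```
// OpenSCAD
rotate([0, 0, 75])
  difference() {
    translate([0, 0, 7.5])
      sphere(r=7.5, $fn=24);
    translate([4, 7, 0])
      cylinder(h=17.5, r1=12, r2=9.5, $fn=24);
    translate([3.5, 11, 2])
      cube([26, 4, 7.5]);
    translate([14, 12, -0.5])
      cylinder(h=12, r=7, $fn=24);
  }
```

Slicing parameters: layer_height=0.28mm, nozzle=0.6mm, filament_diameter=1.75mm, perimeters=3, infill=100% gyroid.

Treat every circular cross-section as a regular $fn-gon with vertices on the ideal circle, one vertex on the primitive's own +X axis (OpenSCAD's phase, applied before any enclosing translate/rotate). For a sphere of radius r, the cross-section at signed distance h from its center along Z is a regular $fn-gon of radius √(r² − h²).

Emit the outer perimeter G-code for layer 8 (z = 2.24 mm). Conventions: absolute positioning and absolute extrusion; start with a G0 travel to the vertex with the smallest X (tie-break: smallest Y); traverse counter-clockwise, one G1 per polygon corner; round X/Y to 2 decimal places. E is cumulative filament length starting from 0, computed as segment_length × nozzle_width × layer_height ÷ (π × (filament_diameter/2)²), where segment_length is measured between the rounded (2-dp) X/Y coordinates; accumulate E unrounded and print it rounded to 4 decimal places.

G0 X-1.51 Y-5.11 Z2.24
G1 X-1.38 Y-5.16 E0.0097
G1 X0.00 Y-5.35 E0.1070
G1 X1.38 Y-5.16 E0.2043
G1 X2.67 Y-4.63 E0.3017
G1 X3.78 Y-3.78 E0.3994
G1 X4.63 Y-2.67 E0.4970
G1 X5.16 Y-1.38 E0.5944
G1 X5.35 Y0.00 E0.6917
G1 X5.16 Y1.38 E0.7890
G1 X5.10 Y1.55 E0.8016
G1 X4.39 Y-0.16 E0.9310
G1 X2.53 Y-2.58 E1.1441
G1 X0.11 Y-4.44 E1.3573
G1 X-1.51 Y-5.11 E1.4798

At z = 2.24 mm: the r=7.5 sphere contributes a regular 24-gon of circumradius √(7.5²−5.26²) = 5.346; the cone at (4, 7) contributes a regular 24-gon of circumradius 11.680 (interpolated between r1=12 and r2=9.5 at t=0.128); the 26×4 cube at (3.5, 11) contributes its full rectangle; the r=7 cylinder at (14, 12) gives a regular 24-gon of circumradius 7 (constant along its height); Taking the first minus the rest: starting from the r=7.5 sphere, the cone at (4, 7) partially overlaps it — only the 76.75 mm² overlap (of its 423.70 mm²) is removed, clipping the outline; the 26×4 cube at (3.5, 11) misses the remaining region (no effect); the r=7 cylinder at (14, 12) misses the remaining region (no effect) — 1 connected region; (rotated 75° about Z; rotation is an isometry so areas/perimeters/island counts are preserved). The outline is a single polygon with 14 vertices. Extrusion per mm of travel: 0.6 × 0.28 / (π × 0.875²) = 0.069846. Accumulating E over each segment gives final E = 1.4798.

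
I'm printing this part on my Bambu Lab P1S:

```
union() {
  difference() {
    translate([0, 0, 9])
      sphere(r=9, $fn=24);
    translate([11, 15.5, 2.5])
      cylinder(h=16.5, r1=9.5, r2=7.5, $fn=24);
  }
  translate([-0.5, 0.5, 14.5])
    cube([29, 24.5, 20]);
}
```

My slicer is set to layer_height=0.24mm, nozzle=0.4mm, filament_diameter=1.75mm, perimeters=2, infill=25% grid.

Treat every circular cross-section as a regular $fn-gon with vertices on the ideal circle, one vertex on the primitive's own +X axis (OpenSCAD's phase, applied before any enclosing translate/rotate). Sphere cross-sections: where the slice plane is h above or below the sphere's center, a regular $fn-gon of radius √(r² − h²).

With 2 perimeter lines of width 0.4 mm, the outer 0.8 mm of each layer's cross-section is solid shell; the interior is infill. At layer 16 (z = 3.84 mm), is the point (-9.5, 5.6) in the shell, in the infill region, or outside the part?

outside

At z = 3.84 mm: the r=9 sphere slices to a regular 24-gon of circumradius 7.374 (√(r²−h²) with h=5.16 from center); the cone at (11, 15.5) (r1=9.5→r2=7.5) has section circumradius 9.338 here — a regular 24-gon; Taking the first minus the rest: starting from the r=9 sphere, the cone at (11, 15.5) misses the remaining region (no effect) — 1 connected region; the cube at (-0.5, 0.5) does not reach this height (z outside [14.5, 34.5]); Taking the union: only the result so far is present, so the union is just that shape — 1 connected region. Overall, the cross-section is a single solid region. The nearest boundary edge runs (-7.12, 1.91)→(-6.39, 3.69); distance from the point to it = 3.65 mm. The point is not inside any of the regions above, so it lies outside the cross-section (3.65 mm from the nearest boundary).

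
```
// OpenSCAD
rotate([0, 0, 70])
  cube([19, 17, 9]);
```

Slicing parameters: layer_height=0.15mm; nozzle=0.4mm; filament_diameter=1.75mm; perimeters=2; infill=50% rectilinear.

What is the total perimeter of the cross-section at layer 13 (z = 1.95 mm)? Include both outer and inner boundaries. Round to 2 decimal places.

72.00 mm

At z = 1.95 mm: the cube (footprint 19×17) is included at this height (perimeter 72.00 mm); (whole slice rotated 70° about Z — lengths, areas and connectivity unchanged). Overall, the cross-section is a single solid region. Total boundary length (outer) = 72.00 mm.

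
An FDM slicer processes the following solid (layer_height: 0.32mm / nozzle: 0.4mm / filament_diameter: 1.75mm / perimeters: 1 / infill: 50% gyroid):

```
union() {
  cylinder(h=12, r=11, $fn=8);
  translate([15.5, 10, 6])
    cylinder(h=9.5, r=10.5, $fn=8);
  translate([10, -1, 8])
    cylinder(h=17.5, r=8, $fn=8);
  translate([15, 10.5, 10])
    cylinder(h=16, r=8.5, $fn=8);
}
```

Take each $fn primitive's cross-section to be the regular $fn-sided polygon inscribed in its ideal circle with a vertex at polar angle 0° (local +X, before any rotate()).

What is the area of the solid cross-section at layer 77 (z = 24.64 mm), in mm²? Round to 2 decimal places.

At z = 24.64 mm: the cylinder does not reach this height (z outside [0, 12]); the cylinder at (15.5, 10) is absent (z outside [6, 15.5]); the r=8 cylinder at (10, -1) contributes a regular 8-gon of circumradius 8 (area = (8/2)·8.000²·sin(360°/8) = 181.02 mm²); the r=8.5 cylinder at (15, 10.5) contributes a regular 8-gon of circumradius 8.5 (area = (8/2)·8.500²·sin(360°/8) = 204.35 mm²); Combining (union): the regions partially overlap — summed areas 385.37 mm² minus the doubly-counted overlap 20.71 mm² gives 364.67 mm² — area = 364.67 mm². Overall, the cross-section is a single solid region. Net area = 364.67 mm².

364.67 mm²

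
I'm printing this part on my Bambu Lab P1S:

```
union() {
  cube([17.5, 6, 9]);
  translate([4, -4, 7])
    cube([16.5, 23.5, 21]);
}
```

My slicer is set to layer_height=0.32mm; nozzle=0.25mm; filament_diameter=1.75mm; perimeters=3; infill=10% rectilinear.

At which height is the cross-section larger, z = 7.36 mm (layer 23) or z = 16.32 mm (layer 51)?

layer 23 (z = 7.36 mm)

Layer 23 (z = 7.36): the cube is present — its section is the full 17.5×6 rectangle (area 105.00 mm²); the 16.5×23.5 cube at (4, -4) contributes its full rectangle (area 387.75 mm²); Combining (union): the regions partially overlap — summed areas 492.75 mm² minus the doubly-counted overlap 81.00 mm² gives 411.75 mm² — area = 411.75 mm². So its area = 411.75 mm². Layer 51 (z = 16.32): the cube does not reach this height (z outside [0, 9]); the cube at (4, -4) is present — its section is the full 16.5×23.5 rectangle (area 387.75 mm²); Taking the union: only the 16.5×23.5 cube at (4, -4) is present, so the union is just that shape — area = 387.75 mm². So its area = 387.75 mm². Layer 23 is larger (411.75 vs 387.75 mm²).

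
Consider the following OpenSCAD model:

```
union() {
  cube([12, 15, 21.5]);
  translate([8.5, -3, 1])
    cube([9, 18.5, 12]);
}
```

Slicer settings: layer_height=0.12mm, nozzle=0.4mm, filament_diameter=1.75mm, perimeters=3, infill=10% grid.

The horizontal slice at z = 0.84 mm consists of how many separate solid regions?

1

At z = 0.84 mm: the 12×15 cube contributes its full rectangle; the cube at (8.5, -3) is not intersected at this z (z outside [1, 13]); Taking the union: only the 12×15 cube is present, so the union is just that shape — 1 connected region. The result has 1 disconnected region.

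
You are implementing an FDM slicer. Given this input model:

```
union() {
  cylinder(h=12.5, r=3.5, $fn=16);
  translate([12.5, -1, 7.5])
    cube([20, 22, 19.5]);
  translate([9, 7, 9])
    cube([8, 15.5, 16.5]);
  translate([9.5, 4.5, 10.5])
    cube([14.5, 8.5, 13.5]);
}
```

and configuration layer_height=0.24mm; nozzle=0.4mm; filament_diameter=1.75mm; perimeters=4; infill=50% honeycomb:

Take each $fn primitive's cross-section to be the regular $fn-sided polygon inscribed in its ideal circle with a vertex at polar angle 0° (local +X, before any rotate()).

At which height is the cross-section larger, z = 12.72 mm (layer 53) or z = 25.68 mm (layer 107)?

Layer 53 (z = 12.72): the cylinder is not intersected at this z (z outside [0, 12.5]); the cube at (12.5, -1) (footprint 20×22) is included at this height (area 440.00 mm²); the cube at (9, 7) is present — its section is the full 8×15.5 rectangle (area 124.00 mm²); the cube at (9.5, 4.5) (footprint 14.5×8.5) is included at this height (area 123.25 mm²); Taking the union: the regions partially overlap — summed areas 687.25 mm² minus the doubly-counted overlap 178.75 mm² gives 508.50 mm² — area = 508.50 mm². So its area = 508.50 mm². Layer 107 (z = 25.68): the cylinder does not reach this height (z outside [0, 12.5]); the cube at (12.5, -1) (footprint 20×22) is included at this height (area 440.00 mm²); the cube at (9, 7) is absent (z outside [9, 25.5]); the cube at (9.5, 4.5) does not reach this height (z outside [10.5, 24]); Combining (union): only the 20×22 cube at (12.5, -1) is present, so the union is just that shape — area = 440.00 mm². So its area = 440.00 mm². Layer 53 is larger (508.50 vs 440.00 mm²).

layer 53 (z = 12.72 mm)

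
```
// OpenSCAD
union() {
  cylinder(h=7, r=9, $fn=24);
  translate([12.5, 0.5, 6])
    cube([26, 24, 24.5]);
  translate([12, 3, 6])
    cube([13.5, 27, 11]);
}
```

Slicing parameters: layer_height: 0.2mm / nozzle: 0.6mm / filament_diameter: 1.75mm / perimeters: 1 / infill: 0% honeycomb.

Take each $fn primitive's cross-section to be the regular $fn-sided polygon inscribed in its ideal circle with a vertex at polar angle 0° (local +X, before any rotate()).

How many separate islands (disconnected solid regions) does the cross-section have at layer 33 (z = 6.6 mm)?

At z = 6.6 mm: the r=9 cylinder contributes a regular 24-gon of circumradius 9; the cube at (12.5, 0.5) (footprint 26×24) is included at this height; the cube at (12, 3) is present — its section is the full 13.5×27 rectangle; Combining (union): the regions partially overlap (shared area 279.50 mm²), so overlapping operands fuse into one piece — 2 connected regions. Overall, the cross-section has 2 separate islands. Island count = 2.

2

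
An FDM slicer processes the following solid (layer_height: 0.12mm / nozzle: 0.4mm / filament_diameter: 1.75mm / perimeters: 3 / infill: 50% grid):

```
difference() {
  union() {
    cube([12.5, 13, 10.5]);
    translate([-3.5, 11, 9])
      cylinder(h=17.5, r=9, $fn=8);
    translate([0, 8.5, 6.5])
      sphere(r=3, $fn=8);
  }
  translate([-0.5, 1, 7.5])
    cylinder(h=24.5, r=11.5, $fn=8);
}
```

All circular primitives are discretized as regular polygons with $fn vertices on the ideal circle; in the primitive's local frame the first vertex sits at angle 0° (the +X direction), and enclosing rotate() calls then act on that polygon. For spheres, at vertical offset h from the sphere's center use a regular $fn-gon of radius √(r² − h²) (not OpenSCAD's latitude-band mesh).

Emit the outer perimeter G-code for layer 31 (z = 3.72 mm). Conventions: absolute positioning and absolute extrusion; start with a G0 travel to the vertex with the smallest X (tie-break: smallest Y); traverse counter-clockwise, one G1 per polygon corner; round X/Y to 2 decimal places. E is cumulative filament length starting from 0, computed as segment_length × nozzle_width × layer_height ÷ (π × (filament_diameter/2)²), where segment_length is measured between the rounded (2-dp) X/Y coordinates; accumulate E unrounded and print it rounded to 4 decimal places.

G0 X-1.13 Y8.50 Z3.72
G1 X-0.80 Y7.70 E0.0173
G1 X0.00 Y7.37 E0.0345
G1 X0.00 Y0.00 E0.1816
G1 X12.50 Y0.00 E0.4311
G1 X12.50 Y13.00 E0.6905
G1 X0.00 Y13.00 E0.9399
G1 X0.00 Y9.63 E1.0072
G1 X-0.80 Y9.30 E1.0245
G1 X-1.13 Y8.50 E1.0417

At z = 3.72 mm: the cube is present — its section is the full 12.5×13 rectangle; the cylinder at (-3.5, 11) is absent (z outside [9, 26.5]); the sphere at (0, 8.5): section is a regular 8-gon, circumradius = √(r²−h²) = √(3²−2.78²) = 1.128; Merging all regions: the regions partially overlap (shared area 1.80 mm²), so overlapping operands fuse into one piece — 1 connected region; the cylinder at (-0.5, 1) does not reach this height (z outside [7.5, 32]); Subtracting the remaining from the first: none of the subtracted shapes is present at this height, so that combined region is unchanged — 1 connected region. The outline is a single polygon with 9 vertices. Extrusion per mm of travel: 0.4 × 0.12 / (π × 0.875²) = 0.019956. Accumulating E over each segment gives final E = 1.0417.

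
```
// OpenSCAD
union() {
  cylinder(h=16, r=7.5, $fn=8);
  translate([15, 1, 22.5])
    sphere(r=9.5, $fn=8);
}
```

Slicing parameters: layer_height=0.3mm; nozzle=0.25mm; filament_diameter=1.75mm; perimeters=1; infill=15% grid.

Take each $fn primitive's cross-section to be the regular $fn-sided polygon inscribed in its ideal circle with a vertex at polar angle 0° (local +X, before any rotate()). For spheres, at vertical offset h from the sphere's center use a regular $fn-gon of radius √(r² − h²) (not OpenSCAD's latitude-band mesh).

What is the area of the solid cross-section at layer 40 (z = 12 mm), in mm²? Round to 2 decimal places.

At z = 12 mm: the r=7.5 cylinder gives a regular 8-gon of circumradius 7.5 (constant along its height) (area = (8/2)·7.500²·sin(360°/8) = 159.10 mm²); the sphere at (15, 1) does not reach this height (|z−center|=10.500 > r=9.5); Taking the union: only the r=7.5 cylinder is present, so the union is just that shape — area = 159.10 mm². Overall, the cross-section is a single solid region. Net area = 159.10 mm².

159.10 mm²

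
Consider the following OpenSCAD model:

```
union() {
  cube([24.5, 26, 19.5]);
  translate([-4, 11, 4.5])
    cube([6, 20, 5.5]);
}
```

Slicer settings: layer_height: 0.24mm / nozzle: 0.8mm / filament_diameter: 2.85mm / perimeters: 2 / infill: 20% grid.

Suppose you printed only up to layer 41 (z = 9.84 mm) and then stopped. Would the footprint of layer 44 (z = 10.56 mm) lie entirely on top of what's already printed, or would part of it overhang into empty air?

entirely on top

Compare the two slices. At z = 9.84: the 24.5×26 cube contributes its full rectangle (area 637.00 mm²); the 6×20 cube at (-4, 11) contributes its full rectangle (area 120.00 mm²); Merging all regions: the regions partially overlap — summed areas 757.00 mm² minus the doubly-counted overlap 30.00 mm² gives 727.00 mm² — area = 727.00 mm². At z = 10.56: the cube (footprint 24.5×26) is included at this height (area 637.00 mm²); the cube at (-4, 11) does not reach this height (z outside [4.5, 10]); Combining (union): only the 24.5×26 cube is present, so the union is just that shape — area = 637.00 mm². Checking containment: the cross-section at z = 10.56 is a subset of the cross-section at z = 9.84.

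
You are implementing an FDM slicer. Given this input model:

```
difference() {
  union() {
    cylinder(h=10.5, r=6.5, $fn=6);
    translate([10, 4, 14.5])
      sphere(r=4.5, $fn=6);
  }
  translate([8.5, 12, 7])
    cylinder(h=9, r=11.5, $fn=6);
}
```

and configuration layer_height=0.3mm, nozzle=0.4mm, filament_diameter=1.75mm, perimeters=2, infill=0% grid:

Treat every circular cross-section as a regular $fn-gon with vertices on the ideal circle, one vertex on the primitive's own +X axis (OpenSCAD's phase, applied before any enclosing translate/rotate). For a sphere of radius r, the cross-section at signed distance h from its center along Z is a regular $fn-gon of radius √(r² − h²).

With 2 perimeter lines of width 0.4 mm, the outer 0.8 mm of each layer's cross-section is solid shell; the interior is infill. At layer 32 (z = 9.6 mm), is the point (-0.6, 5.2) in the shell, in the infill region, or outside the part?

shell

At z = 9.6 mm: the r=6.5 cylinder gives a regular 6-gon of circumradius 6.5 (constant along its height); the sphere at (10, 4) is absent (|z−center|=4.900 > r=4.5); Combining (union): only the r=6.5 cylinder is present, so the union is just that shape — 1 connected region; the r=11.5 cylinder at (8.5, 12) gives a regular 6-gon of circumradius 11.5 (constant along its height); After the difference (first − rest): starting from the result so far, the r=11.5 cylinder at (8.5, 12) partially overlaps it — only the 9.23 mm² overlap (of its 343.60 mm²) is removed, clipping the outline — 1 connected region. Overall, the cross-section is a single solid region. The nearest boundary edge runs (-3.25, 5.63)→(0.68, 5.63); distance from the point to it = 0.43 mm. The point is inside the cross-section, 0.43 mm from the nearest boundary — within the 0.8 mm shell band (2 × 0.4).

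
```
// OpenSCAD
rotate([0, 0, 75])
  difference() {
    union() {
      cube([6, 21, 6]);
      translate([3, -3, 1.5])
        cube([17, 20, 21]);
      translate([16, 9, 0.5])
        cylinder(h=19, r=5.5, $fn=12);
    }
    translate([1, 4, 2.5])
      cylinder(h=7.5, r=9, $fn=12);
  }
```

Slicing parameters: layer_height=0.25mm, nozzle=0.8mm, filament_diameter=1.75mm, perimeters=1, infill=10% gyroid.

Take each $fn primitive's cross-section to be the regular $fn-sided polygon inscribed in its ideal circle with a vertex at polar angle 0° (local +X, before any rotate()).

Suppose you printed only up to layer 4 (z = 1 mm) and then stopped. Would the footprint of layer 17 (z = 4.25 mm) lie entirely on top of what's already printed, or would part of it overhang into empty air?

part overhangs

Compare the two slices. At z = 1: the 6×21 cube contributes its full rectangle (area 126.00 mm²); the cube at (3, -3) is absent (z outside [1.5, 22.5]); the r=5.5 cylinder at (16, 9) gives a regular 12-gon of circumradius 5.5 (constant along its height) (area = (12/2)·5.500²·sin(360°/12) = 90.75 mm²); Merging all regions: the 2 present regions are separate (no shared area or edge), so areas and boundary lengths simply add and each stays a separate island — area = 216.75 mm²; the cylinder at (1, 4) is absent (z outside [2.5, 10]); After the difference (first − rest): none of the subtracted shapes is present at this height, so that combined region is unchanged — area = 216.75 mm²; (whole slice rotated 75° about Z — lengths, areas and connectivity unchanged). At z = 4.25: the cube (footprint 6×21) is included at this height (area 126.00 mm²); the 17×20 cube at (3, -3) contributes its full rectangle (area 340.00 mm²); the r=5.5 cylinder at (16, 9) contributes a regular 12-gon of circumradius 5.5 (area = (12/2)·5.500²·sin(360°/12) = 90.75 mm²); Merging all regions: the regions partially overlap — summed areas 556.75 mm² minus the doubly-counted overlap 134.94 mm² gives 421.81 mm² — area = 421.81 mm²; the cylinder at (1, 4): section is a regular 12-gon, circumradius r=9 (area = (12/2)·9.000²·sin(360°/12) = 243.00 mm²); After the difference (first − rest): starting from the result so far (421.81 mm²), the r=9 cylinder at (1, 4) partially overlaps it — only the 121.76 mm² overlap (of its 243.00 mm²) is removed, clipping the outline — area = 300.04 mm²; (whole slice rotated 75° about Z — lengths, areas and connectivity unchanged). Checking containment: at z = 4.25 the cross-section extends beyond the z = 1 cross-section by about 157.72 mm².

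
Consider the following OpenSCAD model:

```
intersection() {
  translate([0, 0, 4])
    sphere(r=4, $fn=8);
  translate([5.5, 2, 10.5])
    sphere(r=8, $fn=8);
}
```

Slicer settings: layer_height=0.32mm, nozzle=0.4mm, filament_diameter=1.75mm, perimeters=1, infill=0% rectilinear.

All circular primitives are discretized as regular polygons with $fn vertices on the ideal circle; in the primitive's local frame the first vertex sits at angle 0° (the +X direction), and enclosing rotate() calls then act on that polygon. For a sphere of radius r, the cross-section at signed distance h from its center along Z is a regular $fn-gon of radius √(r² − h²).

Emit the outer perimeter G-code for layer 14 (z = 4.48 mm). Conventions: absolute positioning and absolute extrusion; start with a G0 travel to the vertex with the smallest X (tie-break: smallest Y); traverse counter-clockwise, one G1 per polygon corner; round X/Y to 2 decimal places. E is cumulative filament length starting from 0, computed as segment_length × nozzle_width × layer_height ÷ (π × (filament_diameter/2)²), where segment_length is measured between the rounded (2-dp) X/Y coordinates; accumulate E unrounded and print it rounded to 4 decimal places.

At z = 4.48 mm: the sphere: section is a regular 8-gon, circumradius = √(r²−h²) = √(4²−0.48²) = 3.971; the r=8 sphere at (5.5, 2) slices to a regular 8-gon of circumradius 5.269 (√(r²−h²) with h=6.02 from center); Taking the intersection: the r=8 sphere at (5.5, 2) partially overlaps the r=4 sphere; clipping to the common part keeps 12.97 mm² — 1 connected region. The outline is a single polygon with 6 vertices. Extrusion per mm of travel: 0.4 × 0.32 / (π × 0.875²) = 0.053216. Accumulating E over each segment gives final E = 0.7817.

G0 X0.23 Y2.00 Z4.48
G1 X1.77 Y-1.73 E0.2147
G1 X3.04 Y-2.25 E0.2878
G1 X3.97 Y0.00 E0.4173
G1 X2.81 Y2.81 E0.5791
G1 X0.89 Y3.60 E0.6896
G1 X0.23 Y2.00 E0.7817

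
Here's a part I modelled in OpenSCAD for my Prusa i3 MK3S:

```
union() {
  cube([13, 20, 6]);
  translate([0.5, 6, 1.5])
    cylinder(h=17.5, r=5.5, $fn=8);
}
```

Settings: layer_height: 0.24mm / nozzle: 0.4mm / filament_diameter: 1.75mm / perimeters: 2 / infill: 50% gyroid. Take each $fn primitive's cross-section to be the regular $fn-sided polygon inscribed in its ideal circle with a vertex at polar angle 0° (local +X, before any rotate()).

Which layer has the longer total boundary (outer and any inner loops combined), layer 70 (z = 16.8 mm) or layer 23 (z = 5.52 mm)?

layer 23 (z = 5.52 mm)

Layer 70 (z = 16.8): the cube does not reach this height (z outside [0, 6]); the r=5.5 cylinder at (0.5, 6) gives a regular 8-gon of circumradius 5.5 (constant along its height) (perimeter = 2·8·5.500·sin(180°/8) = 33.68 mm); Merging all regions: only the r=5.5 cylinder at (0.5, 6) is present, so the union is just that shape — boundary = 33.68 mm. So its perimeter = 33.68 mm. Layer 23 (z = 5.52): the 13×20 cube contributes its full rectangle (perimeter 66.00 mm); the r=5.5 cylinder at (0.5, 6) gives a regular 8-gon of circumradius 5.5 (constant along its height) (perimeter = 2·8·5.500·sin(180°/8) = 33.68 mm); Merging all regions: the regions partially overlap (shared area 48.18 mm²), so the edge portions inside another operand are dropped and the merged outline is re-measured after clipping — boundary = 71.17 mm. So its perimeter = 71.17 mm. Layer 23 is larger (71.17 vs 33.68 mm).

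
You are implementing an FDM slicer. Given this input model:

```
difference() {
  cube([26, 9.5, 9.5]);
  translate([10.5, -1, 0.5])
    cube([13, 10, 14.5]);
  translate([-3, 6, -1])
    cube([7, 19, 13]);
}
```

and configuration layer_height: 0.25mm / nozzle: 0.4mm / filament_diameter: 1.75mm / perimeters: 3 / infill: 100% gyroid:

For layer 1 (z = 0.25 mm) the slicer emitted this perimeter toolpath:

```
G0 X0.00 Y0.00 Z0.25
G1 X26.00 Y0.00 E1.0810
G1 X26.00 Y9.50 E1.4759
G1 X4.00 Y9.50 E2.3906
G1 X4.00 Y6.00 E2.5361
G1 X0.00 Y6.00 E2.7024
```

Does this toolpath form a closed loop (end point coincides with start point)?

Start point (G0): (0.00, 0.00). End point (last G1): the path does not return to the start — open.

no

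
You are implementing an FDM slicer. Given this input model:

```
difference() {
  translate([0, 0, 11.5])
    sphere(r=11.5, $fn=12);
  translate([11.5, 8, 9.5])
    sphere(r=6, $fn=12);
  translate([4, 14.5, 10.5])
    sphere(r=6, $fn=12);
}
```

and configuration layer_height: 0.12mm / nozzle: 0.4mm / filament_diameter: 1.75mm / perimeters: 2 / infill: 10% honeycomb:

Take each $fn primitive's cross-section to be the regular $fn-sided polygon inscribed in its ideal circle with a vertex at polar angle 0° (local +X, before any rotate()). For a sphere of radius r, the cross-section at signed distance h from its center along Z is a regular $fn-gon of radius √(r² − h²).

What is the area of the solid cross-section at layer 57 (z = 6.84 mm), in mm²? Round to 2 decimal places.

325.19 mm²

At z = 6.84 mm: the sphere: section is a regular 12-gon, circumradius = √(r²−h²) = √(11.5²−4.66²) = 10.514 (area = (12/2)·10.514²·sin(360°/12) = 331.60 mm²); the r=6 sphere at (11.5, 8) contributes a regular 12-gon of circumradius √(6²−2.66²) = 5.378 (area = (12/2)·5.378²·sin(360°/12) = 86.77 mm²); the r=6 sphere at (4, 14.5) slices to a regular 12-gon of circumradius 4.754 (√(r²−h²) with h=3.66 from center) (area = (12/2)·4.754²·sin(360°/12) = 67.81 mm²); Taking the first minus the rest: starting from the r=11.5 sphere (331.60 mm²), the r=6 sphere at (11.5, 8) partially overlaps it — only the 6.41 mm² overlap (of its 86.77 mm²) is removed, clipping the outline; the r=6 sphere at (4, 14.5) misses the remaining region (no effect) — area = 325.19 mm². Overall, the cross-section is a single solid region. Net area = 325.19 mm².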